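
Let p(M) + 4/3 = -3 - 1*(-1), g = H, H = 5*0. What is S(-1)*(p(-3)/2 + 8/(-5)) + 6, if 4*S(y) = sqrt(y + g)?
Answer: 6 - 49*I/60 ≈ 6.0 - 0.81667*I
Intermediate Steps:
H = 0
g = 0
p(M) = -10/3 (p(M) = -4/3 + (-3 - 1*(-1)) = -4/3 + (-3 + 1) = -4/3 - 2 = -10/3)
S(y) = sqrt(y)/4 (S(y) = sqrt(y + 0)/4 = sqrt(y)/4)
S(-1)*(p(-3)/2 + 8/(-5)) + 6 = (sqrt(-1)/4)*(-10/3/2 + 8/(-5)) + 6 = (I/4)*(-10/3*1/2 + 8*(-1/5)) + 6 = (I/4)*(-5/3 - 8/5) + 6 = (I/4)*(-49/15) + 6 = -49*I/60 + 6 = 6 - 49*I/60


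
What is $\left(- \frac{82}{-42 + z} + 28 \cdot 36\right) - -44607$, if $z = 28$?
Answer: $\frac{319346}{7} \approx 45621.0$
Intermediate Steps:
$\left(- \frac{82}{-42 + z} + 28 \cdot 36\right) - -44607 = \left(- \frac{82}{-42 + 28} + 28 \cdot 36\right) - -44607 = \left(- \frac{82}{-14} + 1008\right) + 44607 = \left(\left(-82\right) \left(- \frac{1}{14}\right) + 1008\right) + 44607 = \left(\frac{41}{7} + 1008\right) + 44607 = \frac{7097}{7} + 44607 = \frac{319346}{7}$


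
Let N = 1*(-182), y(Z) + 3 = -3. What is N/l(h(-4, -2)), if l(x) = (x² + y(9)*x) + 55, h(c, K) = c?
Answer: -182/95 ≈ -1.9158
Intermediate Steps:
y(Z) = -6 (y(Z) = -3 - 3 = -6)
l(x) = 55 + x² - 6*x (l(x) = (x² - 6*x) + 55 = 55 + x² - 6*x)
N = -182
N/l(h(-4, -2)) = -182/(55 + (-4)² - 6*(-4)) = -182/(55 + 16 + 24) = -182/95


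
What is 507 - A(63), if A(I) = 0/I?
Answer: 507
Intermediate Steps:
A(I) = 0
507 - A(63) = 507 - 1*0 = 507 + 0 = 507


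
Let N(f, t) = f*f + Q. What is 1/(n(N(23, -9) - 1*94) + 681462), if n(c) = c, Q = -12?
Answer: 1/681885 ≈ 1.4665e-6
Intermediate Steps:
N(f, t) = -12 + f² (N(f, t) = f*f - 12 = f² - 12 = -12 + f²)
1/(n(N(23, -9) - 1*94) + 681462) = 1/(((-12 + 23²) - 1*94) + 681462) = 1/(((-12 + 529) - 94) + 681462) = 1/((517 - 94) + 681462) = 1/(423 + 681462) = 1/681885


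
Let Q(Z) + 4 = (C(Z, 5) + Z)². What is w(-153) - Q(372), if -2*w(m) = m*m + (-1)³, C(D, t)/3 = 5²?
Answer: -211509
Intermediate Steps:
C(D, t) = 75 (C(D, t) = 3*5² = 3*25 = 75)
w(m) = ½ - m²/2 (w(m) = -(m*m + (-1)³)/2 = -(m² - 1)/2 = -(-1 + m²)/2 = ½ - m²/2)
Q(Z) = -4 + (75 + Z)²
w(-153) - Q(372) = (½ - ½*(-153)²) - (-4 + (75 + 372)²) = (½ - ½*23409) - (-4 + 447²) = (½ - 23409/2) - (-4 + 199809) = -11704 - 1*199805 = -11704 - 199805 = -211509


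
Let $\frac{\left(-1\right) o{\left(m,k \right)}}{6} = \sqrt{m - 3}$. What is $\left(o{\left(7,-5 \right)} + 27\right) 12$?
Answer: $180$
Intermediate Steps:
$o{\left(m,k \right)} = - 6 \sqrt{-3 + m}$ ($o{\left(m,k \right)} = - 6 \sqrt{m - 3} = - 6 \sqrt{-3 + m}$)
$\left(o{\left(7,-5 \right)} + 27\right) 12 = \left(- 6 \sqrt{-3 + 7} + 27\right) 12 = \left(- 6 \sqrt{4} + 27\right) 12 = \left(\left(-6\right) 2 + 27\right) 12 = \left(-12 + 27\right) 12 = 15 \cdot 12 = 180$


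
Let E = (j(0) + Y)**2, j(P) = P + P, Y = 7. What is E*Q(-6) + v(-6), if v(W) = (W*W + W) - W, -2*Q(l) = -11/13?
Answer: 1475/26 ≈ 56.731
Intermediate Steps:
Q(l) = 11/26 (Q(l) = -(-11)/(2*13) = -1/2*(-11/13) = 11/26)
j(P) = 2*P
v(W) = W**2 (v(W) = (W**2 + W) - W = (W + W**2) - W = W**2)
E = 49 (E = (2*0 + 7)**2 = (0 + 7)**2 = 7**2 = 49)
E*Q(-6) + v(-6) = 49*(11/26) + (-6)**2 = 539/26 + 36 = 1475/26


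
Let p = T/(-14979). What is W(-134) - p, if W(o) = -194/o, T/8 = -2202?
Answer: 90897/334531 ≈ 0.27171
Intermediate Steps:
T = -17616 (T = 8*(-2202) = -17616)
p = 5872/4993 (p = -17616/(-14979) = -17616*(-1/14979) = 5872/4993 ≈ 1.1760)
W(-134) - p = -194/(-134) - 1*5872/4993 = -194*(-1/134) - 5872/4993 = 97/67 - 5872/4993 = 90897/334531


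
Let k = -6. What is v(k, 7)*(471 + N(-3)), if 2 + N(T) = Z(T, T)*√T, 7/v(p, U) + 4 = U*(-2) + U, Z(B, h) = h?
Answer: -3283/11 + 21*I*√3/11 ≈ -298.45 + 3.3066*I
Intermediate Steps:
v(p, U) = 7/(-4 - U) (v(p, U) = 7/(-4 + (U*(-2) + U)) = 7/(-4 + (-2*U + U)) = 7/(-4 - U))
N(T) = -2 + T^(3/2) (N(T) = -2 + T*√T = -2 + T^(3/2))
v(k, 7)*(471 + N(-3)) = (-7/(4 + 7))*(471 + (-2 + (-3)^(3/2))) = (-7/11)*(471 + (-2 - 3*I*√3)) = (-7*1/11)*(469 - 3*I*√3) = -7*(469 - 3*I*√3)/11 = -3283/11 + 21*I*√3/11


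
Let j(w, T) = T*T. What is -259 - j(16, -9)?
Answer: -340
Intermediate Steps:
j(w, T) = T²
-259 - j(16, -9) = -259 - 1*(-9)² = -259 - 1*81 = -259 - 81 = -340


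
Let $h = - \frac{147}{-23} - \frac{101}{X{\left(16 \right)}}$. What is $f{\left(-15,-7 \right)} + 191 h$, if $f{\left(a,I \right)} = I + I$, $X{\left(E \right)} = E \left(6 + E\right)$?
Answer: $\frac{9326067}{8096} \approx 1151.9$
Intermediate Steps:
$f{\left(a,I \right)} = 2 I$
$h = \frac{49421}{8096}$ ($h = - \frac{147}{-23} - \frac{101}{16 \left(6 + 16\right)} = \left(-147\right) \left(- \frac{1}{23}\right) - \frac{101}{16 \cdot 22} = \frac{147}{23} - \frac{101}{352} = \frac{49421}{8096} \approx 6.1044$)
$f{\left(-15,-7 \right)} + 191 h = 2 \left(-7\right) + 191 \cdot \frac{49421}{8096} = -14 + \frac{9439411}{8096} = \frac{9326067}{8096}$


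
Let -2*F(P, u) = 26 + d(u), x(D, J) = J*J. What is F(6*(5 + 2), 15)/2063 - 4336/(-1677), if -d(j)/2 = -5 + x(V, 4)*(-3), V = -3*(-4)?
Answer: 8834486/3459651 ≈ 2.5536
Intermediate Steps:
V = 12
x(D, J) = J**2
d(j) = 106 (d(j) = -2*(-5 + 4**2*(-3)) = -2*(-5 + 16*(-3)) = -2*(-5 - 48) = -2*(-53) = 106)
F(P, u) = -66 (F(P, u) = -(26 + 106)/2 = -1/2*132 = -66)
F(6*(5 + 2), 15)/2063 - 4336/(-1677) = -66/2063 - 4336/(-1677) = -66*1/2063 - 4336*(-1/1677) = -66/2063 + 4336/1677 = 8834486/3459651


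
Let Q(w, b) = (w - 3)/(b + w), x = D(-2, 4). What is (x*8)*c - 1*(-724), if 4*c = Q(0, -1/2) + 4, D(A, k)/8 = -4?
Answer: 84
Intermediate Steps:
D(A, k) = -32 (D(A, k) = 8*(-4) = -32)
x = -32
Q(w, b) = (-3 + w)/(b + w)
c = 5/2 (c = ((-3 + 0)/(-1/2 + 0) + 4)/4 = (-3/(-1*½ + 0) + 4)/4 = (-3/(-½ + 0) + 4)/4 = (-3/(-½) + 4)/4 = (-2*(-3) + 4)/4 = (6 + 4)/4 = (¼)*10 = 5/2 ≈ 2.5000)
(x*8)*c - 1*(-724) = -32*8*(5/2) - 1*(-724) = -256*5/2 + 724 = -640 + 724 = 84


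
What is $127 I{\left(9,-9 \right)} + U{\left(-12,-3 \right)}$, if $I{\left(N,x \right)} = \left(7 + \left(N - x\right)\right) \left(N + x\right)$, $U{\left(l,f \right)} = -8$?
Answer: $-8$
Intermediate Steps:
$I{\left(N,x \right)} = \left(N + x\right) \left(7 + N - x\right)$ ($I{\left(N,x \right)} = \left(7 + N - x\right) \left(N + x\right) = \left(N + x\right) \left(7 + N - x\right)$)
$127 I{\left(9,-9 \right)} + U{\left(-12,-3 \right)} = 127 \left(9^{2} - \left(-9\right)^{2} + 7 \cdot 9 + 7 \left(-9\right)\right) - 8 = 127 \left(81 - 81 + 63 - 63\right) - 8 = 127 \cdot 0 - 8 = 0 - 8 = -8$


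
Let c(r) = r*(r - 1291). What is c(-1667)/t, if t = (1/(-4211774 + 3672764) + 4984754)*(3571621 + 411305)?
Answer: 442975127310/1783575673376512519 ≈ 2.4836e-7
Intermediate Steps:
c(r) = r*(-1291 + r)
t = 1783575673376512519/89835 (t = (1/(-539010) + 4984754)*3982926 = (-1/539010 + 4984754)*3982926 = (2686832253539/539010)*3982926 = 1783575673376512519/89835 ≈ 1.9854e+13)
c(-1667)/t = (-1667*(-1291 - 1667))/(1783575673376512519/89835) = -1667*(-2958)*(89835/1783575673376512519) = 4930986*(89835/1783575673376512519) = 442975127310/1783575673376512519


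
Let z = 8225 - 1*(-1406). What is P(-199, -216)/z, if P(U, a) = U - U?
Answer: 0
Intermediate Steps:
P(U, a) = 0
z = 9631 (z = 8225 + 1406 = 9631)
P(-199, -216)/z = 0/9631 = 0*(1/9631) = 0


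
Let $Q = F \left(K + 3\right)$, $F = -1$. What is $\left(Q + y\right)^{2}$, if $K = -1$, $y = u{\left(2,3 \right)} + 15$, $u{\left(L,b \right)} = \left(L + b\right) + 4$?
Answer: $484$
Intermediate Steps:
$u{\left(L,b \right)} = 4 + L + b$
$y = 24$ ($y = \left(4 + 2 + 3\right) + 15 = 9 + 15 = 24$)
$Q = -2$ ($Q = - (-1 + 3) = \left(-1\right) 2 = -2$)
$\left(Q + y\right)^{2} = \left(-2 + 24\right)^{2} = 22^{2} = 484$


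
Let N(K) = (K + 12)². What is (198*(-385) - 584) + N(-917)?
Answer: 742211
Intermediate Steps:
N(K) = (12 + K)²
(198*(-385) - 584) + N(-917) = (198*(-385) - 584) + (12 - 917)² = (-76230 - 584) + (-905)² = -76814 + 819025 = 742211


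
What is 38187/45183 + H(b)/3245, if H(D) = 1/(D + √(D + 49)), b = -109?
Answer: 493228587656/583591836245 - 2*I*√15/38748545 ≈ 0.84516 - 1.999e-7*I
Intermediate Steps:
H(D) = 1/(D + √(49 + D))
38187/45183 + H(b)/3245 = 38187/45183 + 1/(-109 + √(49 - 109)*3245) = 38187*(1/45183) + (1/3245)/(-109 + √(-60)) = 12729/15061 + (1/3245)/(-109 + 2*I*√15) = 12729/15061 + 1/(3245*(-109 + 2*I*√15))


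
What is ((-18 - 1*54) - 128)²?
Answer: 40000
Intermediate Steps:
((-18 - 1*54) - 128)² = ((-18 - 54) - 128)² = (-72 - 128)² = (-200)² = 40000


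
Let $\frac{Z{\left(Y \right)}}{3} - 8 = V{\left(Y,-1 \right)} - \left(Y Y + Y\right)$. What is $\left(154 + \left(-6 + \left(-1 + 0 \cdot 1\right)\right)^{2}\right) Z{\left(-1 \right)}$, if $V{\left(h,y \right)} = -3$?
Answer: $3045$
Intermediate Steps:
$Z{\left(Y \right)} = 15 - 3 Y - 3 Y^{2}$ ($Z{\left(Y \right)} = 24 + 3 \left(-3 - \left(Y Y + Y\right)\right) = 24 + 3 \left(-3 - \left(Y^{2} + Y\right)\right) = 24 + 3 \left(-3 - \left(Y + Y^{2}\right)\right) = 24 + 3 \left(-3 - Y - Y^{2}\right) = 24 - \left(9 + 3 Y + 3 Y^{2}\right) = 15 - 3 Y - 3 Y^{2}$)
$\left(154 + \left(-6 + \left(-1 + 0 \cdot 1\right)\right)^{2}\right) Z{\left(-1 \right)} = \left(154 + \left(-6 + \left(-1 + 0 \cdot 1\right)\right)^{2}\right) \left(15 - -3 - 3 \left(-1\right)^{2}\right) = \left(154 + \left(-6 + \left(-1 + 0\right)\right)^{2}\right) \left(15 + 3 - 3\right) = \left(154 + \left(-6 - 1\right)^{2}\right) \left(15 + 3 - 3\right) = \left(154 + \left(-7\right)^{2}\right) 15 = \left(154 + 49\right) 15 = 203 \cdot 15 = 3045$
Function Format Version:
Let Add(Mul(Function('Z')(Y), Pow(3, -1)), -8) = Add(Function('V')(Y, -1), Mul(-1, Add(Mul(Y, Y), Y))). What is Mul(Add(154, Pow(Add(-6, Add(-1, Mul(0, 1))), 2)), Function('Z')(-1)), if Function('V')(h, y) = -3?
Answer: 3045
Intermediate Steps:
Function('Z')(Y) = Add(15, Mul(-3, Y), Mul(-3, Pow(Y, 2))) (Function('Z')(Y) = Add(24, Mul(3, Add(-3, Mul(-1, Add(Mul(Y, Y), Y))))) = Add(24, Mul(3, Add(-3, Mul(-1, Add(Pow(Y, 2), Y))))) = Add(24, Mul(3, Add(-3, Mul(-1, Add(Y, Pow(Y, 2)))))) = Add(24, Mul(3, Add(-3, Add(Mul(-1, Y), Mul(-1, Pow(Y, 2)))))) = Add(24, Mul(3, Add(-3, Mul(-1, Y), Mul(-1, Pow(Y, 2))))) = Add(24, Add(-9, Mul(-3, Y), Mul(-3, Pow(Y, 2)))) = Add(15, Mul(-3, Y), Mul(-3, Pow(Y, 2))))
Mul(Add(154, Pow(Add(-6, Add(-1, Mul(0, 1))), 2)), Function('Z')(-1)) = Mul(Add(154, Pow(Add(-6, Add(-1, Mul(0, 1))), 2)), Add(15, Mul(-3, -1), Mul(-3, Pow(-1, 2)))) = Mul(Add(154, Pow(Add(-6, Add(-1, 0)), 2)), Add(15, 3, Mul(-3, 1))) = Mul(Add(154, Pow(Add(-6, -1), 2)), Add(15, 3, -3)) = Mul(Add(154, Pow(-7, 2)), 15) = Mul(Add(154, 49), 15) = Mul(203, 15) = 3045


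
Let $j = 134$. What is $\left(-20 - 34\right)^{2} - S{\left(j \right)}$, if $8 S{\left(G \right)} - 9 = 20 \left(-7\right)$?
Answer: $\frac{23459}{8} \approx 2932.4$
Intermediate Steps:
$S{\left(G \right)} = - \frac{131}{8}$ ($S{\left(G \right)} = \frac{9}{8} + \frac{20 \left(-7\right)}{8} = \frac{9}{8} + \frac{1}{8} \left(-140\right) = \frac{9}{8} - \frac{35}{2} = - \frac{131}{8}$)
$\left(-20 - 34\right)^{2} - S{\left(j \right)} = \left(-20 - 34\right)^{2} - - \frac{131}{8} = \left(-20 - 34\right)^{2} + \frac{131}{8} = \left(-54\right)^{2} + \frac{131}{8} = 2916 + \frac{131}{8} = \frac{23459}{8}$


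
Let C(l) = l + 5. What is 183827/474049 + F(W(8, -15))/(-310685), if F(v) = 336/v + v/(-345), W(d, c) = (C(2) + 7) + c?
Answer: 19758691851806/50811570179925 ≈ 0.38886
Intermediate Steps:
C(l) = 5 + l
W(d, c) = 14 + c (W(d, c) = ((5 + 2) + 7) + c = (7 + 7) + c = 14 + c)
F(v) = 336/v - v/345 (F(v) = 336/v + v*(-1/345) = 336/v - v/345)
183827/474049 + F(W(8, -15))/(-310685) = 183827/474049 + (336/(14 - 15) - (14 - 15)/345)/(-310685) = 183827*(1/474049) + (336/(-1) - 1/345*(-1))*(-1/310685) = 183827/474049 + (336*(-1) + 1/345)*(-1/310685) = 183827/474049 + (-336 + 1/345)*(-1/310685) = 183827/474049 - 115919/345*(-1/310685) = 183827/474049 + 115919/107186325 = 19758691851806/50811570179925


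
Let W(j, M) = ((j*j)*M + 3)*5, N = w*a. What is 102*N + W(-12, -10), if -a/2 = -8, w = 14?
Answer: 15663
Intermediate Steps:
a = 16 (a = -2*(-8) = 16)
N = 224 (N = 14*16 = 224)
W(j, M) = 15 + 5*M*j**2 (W(j, M) = (j**2*M + 3)*5 = (M*j**2 + 3)*5 = (3 + M*j**2)*5 = 15 + 5*M*j**2)
102*N + W(-12, -10) = 102*224 + (15 + 5*(-10)*(-12)**2) = 22848 + (15 + 5*(-10)*144) = 22848 + (15 - 7200) = 22848 - 7185 = 15663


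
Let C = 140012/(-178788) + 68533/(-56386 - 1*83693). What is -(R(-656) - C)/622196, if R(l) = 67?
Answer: -47495649551/432848695439372 ≈ -0.00010973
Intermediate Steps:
C = -885156082/695679007 (C = 140012*(-1/178788) + 68533/(-56386 - 83693) = -35003/44697 + 68533/(-140079) = -35003/44697 + 68533*(-1/140079) = -35003/44697 - 68533/140079 = -885156082/695679007 ≈ -1.2724)
-(R(-656) - C)/622196 = -(67 - 1*(-885156082/695679007))/622196 = -(67 + 885156082/695679007)/622196 = -47495649551/(695679007*622196) = -1*47495649551/432848695439372 = -47495649551/432848695439372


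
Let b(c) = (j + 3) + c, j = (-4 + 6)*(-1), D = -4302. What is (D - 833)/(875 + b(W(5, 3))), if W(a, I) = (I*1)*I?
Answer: -1027/177 ≈ -5.8023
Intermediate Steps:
W(a, I) = I**2 (W(a, I) = I*I = I**2)
j = -2 (j = 2*(-1) = -2)
b(c) = 1 + c (b(c) = (-2 + 3) + c = 1 + c)
(D - 833)/(875 + b(W(5, 3))) = (-4302 - 833)/(875 + (1 + 3**2)) = -5135/(875 + (1 + 9)) = -5135/(875 + 10) = -5135/885 = -5135*1/885 = -1027/177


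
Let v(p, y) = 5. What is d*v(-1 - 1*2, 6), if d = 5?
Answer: 25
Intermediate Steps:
d*v(-1 - 1*2, 6) = 5*5 = 25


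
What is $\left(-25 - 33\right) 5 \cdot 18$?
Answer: $-5220$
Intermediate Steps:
$\left(-25 - 33\right) 5 \cdot 18 = \left(-58\right) 90 = -5220$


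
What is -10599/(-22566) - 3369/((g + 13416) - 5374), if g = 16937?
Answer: 62909189/187892038 ≈ 0.33482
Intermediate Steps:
-10599/(-22566) - 3369/((g + 13416) - 5374) = -10599/(-22566) - 3369/((16937 + 13416) - 5374) = -10599*(-1/22566) - 3369/(30353 - 5374) = 3533/7522 - 3369/24979 = 62909189/187892038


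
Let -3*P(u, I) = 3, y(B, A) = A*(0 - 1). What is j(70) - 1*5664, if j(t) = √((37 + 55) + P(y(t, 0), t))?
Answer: -5664 + √91 ≈ -5654.5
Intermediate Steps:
y(B, A) = -A (y(B, A) = A*(-1) = -A)
P(u, I) = -1 (P(u, I) = -⅓*3 = -1)
j(t) = √91 (j(t) = √((37 + 55) - 1) = √(92 - 1) = √91)
j(70) - 1*5664 = √91 - 1*5664 = √91 - 5664 = -5664 + √91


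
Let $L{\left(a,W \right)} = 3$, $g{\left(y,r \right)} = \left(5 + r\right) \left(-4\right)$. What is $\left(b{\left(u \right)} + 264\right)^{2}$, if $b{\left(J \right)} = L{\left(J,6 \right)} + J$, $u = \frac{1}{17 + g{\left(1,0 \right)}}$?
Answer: $\frac{640000}{9} \approx 71111.0$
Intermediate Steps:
$g{\left(y,r \right)} = -20 - 4 r$
$u = - \frac{1}{3}$ ($u = \frac{1}{17 - 20} = \frac{1}{-3} = - \frac{1}{3} \approx -0.33333$)
$b{\left(J \right)} = 3 + J$
$\left(b{\left(u \right)} + 264\right)^{2} = \left(\left(3 - \frac{1}{3}\right) + 264\right)^{2} = \left(\frac{8}{3} + 264\right)^{2} = \left(\frac{800}{3}\right)^{2} = \frac{640000}{9}$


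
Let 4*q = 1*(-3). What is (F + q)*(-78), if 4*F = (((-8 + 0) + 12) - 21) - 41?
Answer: 2379/2 ≈ 1189.5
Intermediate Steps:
q = -¾ (q = (1*(-3))/4 = (¼)*(-3) = -¾ ≈ -0.75000)
F = -29/2 (F = ((((-8 + 0) + 12) - 21) - 41)/4 = (((-8 + 12) - 21) - 41)/4 = ((4 - 21) - 41)/4 = (-17 - 41)/4 = (¼)*(-58) = -29/2 ≈ -14.500)
(F + q)*(-78) = (-29/2 - ¾)*(-78) = -61/4*(-78) = 2379/2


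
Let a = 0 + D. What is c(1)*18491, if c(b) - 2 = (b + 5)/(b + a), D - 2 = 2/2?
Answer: 129437/2 ≈ 64719.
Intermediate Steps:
D = 3 (D = 2 + 2/2 = 2 + 2*(1/2) = 2 + 1 = 3)
a = 3 (a = 0 + 3 = 3)
c(b) = 2 + (5 + b)/(3 + b) (c(b) = 2 + (b + 5)/(b + 3) = 2 + (5 + b)/(3 + b))
c(1)*18491 = ((11 + 3*1)/(3 + 1))*18491 = ((11 + 3)/4)*18491 = ((1/4)*14)*18491 = (7/2)*18491 = 129437/2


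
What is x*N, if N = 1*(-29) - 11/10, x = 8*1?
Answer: -1204/5 ≈ -240.80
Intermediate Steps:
x = 8
N = -301/10 (N = -29 - 11*1/10 = -29 - 11/10 = -301/10 ≈ -30.100)
x*N = 8*(-301/10) = -1204/5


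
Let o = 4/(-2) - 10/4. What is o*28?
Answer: -126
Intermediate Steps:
o = -9/2 (o = 4*(-½) - 10*¼ = -2 - 5/2 = -9/2 ≈ -4.5000)
o*28 = -9/2*28 = -126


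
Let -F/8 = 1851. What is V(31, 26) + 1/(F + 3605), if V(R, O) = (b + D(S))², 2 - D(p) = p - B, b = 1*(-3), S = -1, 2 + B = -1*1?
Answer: 100826/11203 ≈ 8.9999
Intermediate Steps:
B = -3 (B = -2 - 1*1 = -2 - 1 = -3)
F = -14808 (F = -8*1851 = -14808)
b = -3
D(p) = -1 - p (D(p) = 2 - (p - 1*(-3)) = 2 - (p + 3) = 2 - (3 + p) = 2 + (-3 - p) = -1 - p)
V(R, O) = 9 (V(R, O) = (-3 + (-1 - 1*(-1)))² = (-3 + (-1 + 1))² = (-3 + 0)² = (-3)² = 9)
V(31, 26) + 1/(F + 3605) = 9 + 1/(-14808 + 3605) = 9 + 1/(-11203) = 9 - 1/11203 = 100826/11203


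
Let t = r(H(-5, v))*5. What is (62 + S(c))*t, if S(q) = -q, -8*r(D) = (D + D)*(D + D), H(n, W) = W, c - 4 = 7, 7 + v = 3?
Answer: -2040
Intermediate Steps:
v = -4 (v = -7 + 3 = -4)
c = 11 (c = 4 + 7 = 11)
r(D) = -D²/2 (r(D) = -(D + D)*(D + D)/8 = -2*D*2*D/8 = -D²/2)
t = -40 (t = -½*(-4)²*5 = -½*16*5 = -8*5 = -40)
(62 + S(c))*t = (62 - 1*11)*(-40) = (62 - 11)*(-40) = 51*(-40) = -2040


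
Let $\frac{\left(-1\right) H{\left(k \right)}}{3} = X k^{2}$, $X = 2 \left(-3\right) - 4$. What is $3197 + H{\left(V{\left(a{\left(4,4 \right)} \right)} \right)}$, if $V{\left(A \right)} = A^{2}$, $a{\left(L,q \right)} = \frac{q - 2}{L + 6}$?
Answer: $\frac{399631}{125} \approx 3197.0$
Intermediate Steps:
$a{\left(L,q \right)} = \frac{-2 + q}{6 + L}$
$X = -10$ ($X = -6 - 4 = -10$)
$H{\left(k \right)} = 30 k^{2}$ ($H{\left(k \right)} = - 3 \left(- 10 k^{2}\right) = 30 k^{2}$)
$3197 + H{\left(V{\left(a{\left(4,4 \right)} \right)} \right)} = 3197 + 30 \left(\left(\frac{-2 + 4}{6 + 4}\right)^{2}\right)^{2} = 3197 + 30 \left(\left(\frac{1}{10} \cdot 2\right)^{2}\right)^{2} = 3197 + 30 \left(\left(\frac{1}{5}\right)^{2}\right)^{2} = 3197 + \frac{30}{625} = 3197 + 30 \cdot \frac{1}{625} = 3197 + \frac{6}{125} = \frac{399631}{125}$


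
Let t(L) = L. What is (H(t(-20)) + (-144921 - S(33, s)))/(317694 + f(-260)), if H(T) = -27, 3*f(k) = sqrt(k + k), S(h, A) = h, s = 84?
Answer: -15943705551/34937126894 + 434943*I*sqrt(130)/454182649622 ≈ -0.45635 + 1.0919e-5*I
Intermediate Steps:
f(k) = sqrt(2)*sqrt(k)/3 (f(k) = sqrt(k + k)/3 = sqrt(2*k)/3 = (sqrt(2)*sqrt(k))/3 = sqrt(2)*sqrt(k)/3)
(H(t(-20)) + (-144921 - S(33, s)))/(317694 + f(-260)) = (-27 + (-144921 - 1*33))/(317694 + sqrt(2)*sqrt(-260)/3) = (-27 + (-144921 - 33))/(317694 + sqrt(2)*(2*I*sqrt(65))/3) = (-27 - 144954)/(317694 + 2*I*sqrt(130)/3) = -144981/(317694 + 2*I*sqrt(130)/3)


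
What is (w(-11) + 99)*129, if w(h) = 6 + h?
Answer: 12126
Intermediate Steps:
(w(-11) + 99)*129 = ((6 - 11) + 99)*129 = (-5 + 99)*129 = 94*129 = 12126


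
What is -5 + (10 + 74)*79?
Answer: 6631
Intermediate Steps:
-5 + (10 + 74)*79 = -5 + 84*79 = -5 + 6636 = 6631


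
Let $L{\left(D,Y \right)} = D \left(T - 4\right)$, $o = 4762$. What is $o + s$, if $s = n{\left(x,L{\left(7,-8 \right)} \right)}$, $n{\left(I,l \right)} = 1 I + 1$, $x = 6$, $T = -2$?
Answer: $4769$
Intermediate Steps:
$L{\left(D,Y \right)} = - 6 D$ ($L{\left(D,Y \right)} = D \left(-2 - 4\right) = D \left(-6\right) = - 6 D$)
$n{\left(I,l \right)} = 1 + I$ ($n{\left(I,l \right)} = I + 1 = 1 + I$)
$s = 7$ ($s = 1 + 6 = 7$)
$o + s = 4762 + 7 = 4769$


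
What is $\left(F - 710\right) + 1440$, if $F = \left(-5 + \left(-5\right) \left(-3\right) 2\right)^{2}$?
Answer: $1355$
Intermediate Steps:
$F = 625$ ($F = \left(-5 + 15 \cdot 2\right)^{2} = \left(-5 + 30\right)^{2} = 25^{2} = 625$)
$\left(F - 710\right) + 1440 = \left(625 - 710\right) + 1440 = -85 + 1440 = 1355$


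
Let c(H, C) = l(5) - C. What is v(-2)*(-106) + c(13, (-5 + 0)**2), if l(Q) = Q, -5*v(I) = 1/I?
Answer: -153/5 ≈ -30.600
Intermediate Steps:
v(I) = -1/(5*I)
c(H, C) = 5 - C
v(-2)*(-106) + c(13, (-5 + 0)**2) = -1/5/(-2)*(-106) + (5 - (-5 + 0)**2) = -1/5*(-1/2)*(-106) + (5 - 1*(-5)**2) = (1/10)*(-106) + (5 - 1*25) = -53/5 + (5 - 25) = -53/5 - 20 = -153/5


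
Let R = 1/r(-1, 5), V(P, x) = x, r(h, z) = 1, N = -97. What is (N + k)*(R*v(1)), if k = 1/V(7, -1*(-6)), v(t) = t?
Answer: -581/6 ≈ -96.833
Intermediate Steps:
R = 1 (R = 1/1 = 1)
k = 1/6 (k = 1/(-1*(-6)) = 1/6 ≈ 0.16667)
(N + k)*(R*v(1)) = (-97 + 1/6)*(1*1) = -581/6*1 = -581/6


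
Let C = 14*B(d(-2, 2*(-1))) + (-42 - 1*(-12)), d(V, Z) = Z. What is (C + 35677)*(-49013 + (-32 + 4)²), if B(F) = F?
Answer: -1717868751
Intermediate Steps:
C = -58 (C = 14*(2*(-1)) + (-42 - 1*(-12)) = 14*(-2) + (-42 + 12) = -28 - 30 = -58)
(C + 35677)*(-49013 + (-32 + 4)²) = (-58 + 35677)*(-49013 + (-32 + 4)²) = 35619*(-49013 + (-28)²) = 35619*(-49013 + 784) = 35619*(-48229) = -1717868751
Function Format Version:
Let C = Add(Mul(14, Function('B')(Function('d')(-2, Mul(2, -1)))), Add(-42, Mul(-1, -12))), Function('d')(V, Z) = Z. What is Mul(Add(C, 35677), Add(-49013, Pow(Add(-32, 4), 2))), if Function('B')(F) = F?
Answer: -1717868751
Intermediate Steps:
C = -58 (C = Add(Mul(14, Mul(2, -1)), Add(-42, Mul(-1, -12))) = Add(Mul(14, -2), Add(-42, 12)) = Add(-28, -30) = -58)
Mul(Add(C, 35677), Add(-49013, Pow(Add(-32, 4), 2))) = Mul(Add(-58, 35677), Add(-49013, Pow(Add(-32, 4), 2))) = Mul(35619, Add(-49013, Pow(-28, 2))) = Mul(35619, Add(-49013, 784)) = Mul(35619, -48229) = -1717868751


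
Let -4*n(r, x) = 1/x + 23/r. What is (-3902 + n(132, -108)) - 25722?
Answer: -35193361/1188 ≈ -29624.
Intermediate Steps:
n(r, x) = -23/(4*r) - 1/(4*x) (n(r, x) = -(1/x + 23/r)/4 = -23/(4*r) - 1/(4*x))
(-3902 + n(132, -108)) - 25722 = (-3902 + (¼)*(-1*132 - 23*(-108))/(132*(-108))) - 25722 = (-3902 + (¼)*(1/132)*(-1/108)*(-132 + 2484)) - 25722 = (-3902 + (¼)*(1/132)*(-1/108)*2352) - 25722 = (-3902 - 49/1188) - 25722 = -4635625/1188 - 25722 = -35193361/1188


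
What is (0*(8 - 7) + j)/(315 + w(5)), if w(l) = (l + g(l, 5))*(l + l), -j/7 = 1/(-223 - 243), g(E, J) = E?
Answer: 7/193390 ≈ 3.6196e-5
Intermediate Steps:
j = 7/466 (j = -7/(-223 - 243) = -7/(-466) = -7*(-1/466) = 7/466 ≈ 0.015021)
w(l) = 4*l² (w(l) = (l + l)*(l + l) = (2*l)*(2*l) = 4*l²)
(0*(8 - 7) + j)/(315 + w(5)) = (0*(8 - 7) + 7/466)/(315 + 4*5²) = (0*1 + 7/466)/(315 + 4*25) = (0 + 7/466)/(315 + 100) = (7/466)/415 = (7/466)*(1/415) = 7/193390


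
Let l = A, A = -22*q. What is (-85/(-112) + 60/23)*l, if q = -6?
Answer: 286275/644 ≈ 444.53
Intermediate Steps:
A = 132 (A = -22*(-6) = 132)
l = 132
(-85/(-112) + 60/23)*l = (-85/(-112) + 60/23)*132 = (-85*(-1/112) + 60*(1/23))*132 = (85/112 + 60/23)*132 = (8675/2576)*132 = 286275/644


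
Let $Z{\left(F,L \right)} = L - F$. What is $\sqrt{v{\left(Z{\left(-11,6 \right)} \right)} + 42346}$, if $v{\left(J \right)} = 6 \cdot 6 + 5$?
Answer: $\sqrt{42387} \approx 205.88$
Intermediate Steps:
$v{\left(J \right)} = 41$ ($v{\left(J \right)} = 36 + 5 = 41$)
$\sqrt{v{\left(Z{\left(-11,6 \right)} \right)} + 42346} = \sqrt{41 + 42346} = \sqrt{42387}$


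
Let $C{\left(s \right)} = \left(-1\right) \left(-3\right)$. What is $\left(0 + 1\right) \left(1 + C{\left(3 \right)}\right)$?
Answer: $4$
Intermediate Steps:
$C{\left(s \right)} = 3$
$\left(0 + 1\right) \left(1 + C{\left(3 \right)}\right) = \left(0 + 1\right) \left(1 + 3\right) = 1 \cdot 4 = 4$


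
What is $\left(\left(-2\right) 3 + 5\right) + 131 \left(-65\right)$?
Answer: $-8516$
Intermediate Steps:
$\left(\left(-2\right) 3 + 5\right) + 131 \left(-65\right) = \left(-6 + 5\right) - 8515 = -1 - 8515 = -8516$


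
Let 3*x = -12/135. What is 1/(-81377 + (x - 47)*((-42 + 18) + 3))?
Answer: -45/3617522 ≈ -1.2439e-5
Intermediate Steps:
x = -4/135 (x = (-12/135)/3 = (-12*1/135)/3 = (⅓)*(-4/45) = -4/135 ≈ -0.029630)
1/(-81377 + (x - 47)*((-42 + 18) + 3)) = 1/(-81377 + (-4/135 - 47)*((-42 + 18) + 3)) = 1/(-81377 - 6349*(-24 + 3)/135) = 1/(-81377 - 6349/135*(-21)) = 1/(-81377 + 44443/45) = 1/(-3617522/45) = -45/3617522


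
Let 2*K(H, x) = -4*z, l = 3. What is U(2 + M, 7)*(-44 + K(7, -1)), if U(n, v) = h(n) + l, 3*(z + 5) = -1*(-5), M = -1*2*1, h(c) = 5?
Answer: -896/3 ≈ -298.67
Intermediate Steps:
M = -2 (M = -2*1 = -2)
z = -10/3 (z = -5 + (-1*(-5))/3 = -5 + (1/3)*5 = -5 + 5/3 = -10/3 ≈ -3.3333)
K(H, x) = 20/3 (K(H, x) = (-4*(-10/3))/2 = (1/2)*(40/3) = 20/3)
U(n, v) = 8 (U(n, v) = 5 + 3 = 8)
U(2 + M, 7)*(-44 + K(7, -1)) = 8*(-44 + 20/3) = 8*(-112/3) = -896/3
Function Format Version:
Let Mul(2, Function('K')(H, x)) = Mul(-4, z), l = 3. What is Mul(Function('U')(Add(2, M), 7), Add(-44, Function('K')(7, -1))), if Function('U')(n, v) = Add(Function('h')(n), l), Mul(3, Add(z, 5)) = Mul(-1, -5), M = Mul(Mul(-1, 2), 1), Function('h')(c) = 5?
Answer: Rational(-896, 3) ≈ -298.67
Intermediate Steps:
M = -2 (M = Mul(-2, 1) = -2)
z = Rational(-10, 3) (z = Add(-5, Mul(Rational(1, 3), Mul(-1, -5))) = Add(-5, Mul(Rational(1, 3), 5)) = Add(-5, Rational(5, 3)) = Rational(-10, 3) ≈ -3.3333)
Function('K')(H, x) = Rational(20, 3) (Function('K')(H, x) = Mul(Rational(1, 2), Mul(-4, Rational(-10, 3))) = Mul(Rational(1, 2), Rational(40, 3)) = Rational(20, 3))
Function('U')(n, v) = 8 (Function('U')(n, v) = Add(5, 3) = 8)
Mul(Function('U')(Add(2, M), 7), Add(-44, Function('K')(7, -1))) = Mul(8, Add(-44, Rational(20, 3))) = Mul(8, Rational(-112, 3)) = Rational(-896, 3)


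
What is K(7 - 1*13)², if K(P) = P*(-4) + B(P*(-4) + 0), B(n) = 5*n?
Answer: 20736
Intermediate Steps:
K(P) = -24*P (K(P) = P*(-4) + 5*(P*(-4) + 0) = -4*P + 5*(-4*P + 0) = -4*P + 5*(-4*P) = -4*P - 20*P = -24*P)
K(7 - 1*13)² = (-24*(7 - 1*13))² = (-24*(7 - 13))² = (-24*(-6))² = 144² = 20736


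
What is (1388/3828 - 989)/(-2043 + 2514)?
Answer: -946126/450747 ≈ -2.0990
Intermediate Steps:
(1388/3828 - 989)/(-2043 + 2514) = (1388*(1/3828) - 989)/471 = (347/957 - 989)*(1/471) = -946126/957*1/471 = -946126/450747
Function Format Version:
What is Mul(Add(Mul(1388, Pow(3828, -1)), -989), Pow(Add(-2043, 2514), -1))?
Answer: Rational(-946126, 450747) ≈ -2.0990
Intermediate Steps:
Mul(Add(Mul(1388, Pow(3828, -1)), -989), Pow(Add(-2043, 2514), -1)) = Mul(Add(Mul(1388, Rational(1, 3828)), -989), Pow(471, -1)) = Mul(Add(Rational(347, 957), -989), Rational(1, 471)) = Mul(Rational(-946126, 957), Rational(1, 471)) = Rational(-946126, 450747)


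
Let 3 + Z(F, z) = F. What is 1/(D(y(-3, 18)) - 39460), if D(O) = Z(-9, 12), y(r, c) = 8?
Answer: -1/39472 ≈ -2.5334e-5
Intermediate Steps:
Z(F, z) = -3 + F
D(O) = -12 (D(O) = -3 - 9 = -12)
1/(D(y(-3, 18)) - 39460) = 1/(-12 - 39460) = 1/(-39472) = -1/39472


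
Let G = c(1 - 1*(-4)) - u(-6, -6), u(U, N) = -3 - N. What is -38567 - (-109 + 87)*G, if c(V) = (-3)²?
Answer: -38435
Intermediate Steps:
c(V) = 9
G = 6 (G = 9 - (-3 - 1*(-6)) = 9 - (-3 + 6) = 9 - 1*3 = 9 - 3 = 6)
-38567 - (-109 + 87)*G = -38567 - (-109 + 87)*6 = -38567 - (-22)*6 = -38567 - 1*(-132) = -38567 + 132 = -38435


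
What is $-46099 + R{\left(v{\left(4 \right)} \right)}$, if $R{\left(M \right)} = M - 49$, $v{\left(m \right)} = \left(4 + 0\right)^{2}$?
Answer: $-46132$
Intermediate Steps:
$v{\left(m \right)} = 16$ ($v{\left(m \right)} = 4^{2} = 16$)
$R{\left(M \right)} = -49 + M$ ($R{\left(M \right)} = M - 49 = -49 + M$)
$-46099 + R{\left(v{\left(4 \right)} \right)} = -46099 + \left(-49 + 16\right) = -46099 - 33 = -46132$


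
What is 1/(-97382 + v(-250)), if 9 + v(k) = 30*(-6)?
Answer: -1/97571 ≈ -1.0249e-5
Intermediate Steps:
v(k) = -189 (v(k) = -9 + 30*(-6) = -9 - 180 = -189)
1/(-97382 + v(-250)) = 1/(-97382 - 189) = 1/(-97571) = -1/97571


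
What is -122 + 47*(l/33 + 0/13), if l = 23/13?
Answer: -51257/429 ≈ -119.48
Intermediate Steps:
l = 23/13 (l = 23*(1/13) = 23/13 ≈ 1.7692)
-122 + 47*(l/33 + 0/13) = -122 + 47*((23/13)/33 + 0/13) = -122 + 47*((23/13)*(1/33) + 0*(1/13)) = -122 + 47*(23/429 + 0) = -122 + 47*(23/429) = -122 + 1081/429 = -51257/429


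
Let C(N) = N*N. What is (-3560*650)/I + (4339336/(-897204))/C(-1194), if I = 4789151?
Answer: -369978316281369967/765717192108324918 ≈ -0.48318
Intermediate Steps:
C(N) = N²
(-3560*650)/I + (4339336/(-897204))/C(-1194) = -3560*650/4789151 + (4339336/(-897204))/((-1194)²) = -2314000*1/4789151 + (4339336*(-1/897204))/1425636 = -2314000/4789151 - 1084834/224301*1/1425636 = -2314000/4789151 - 542417/159885790218 = -369978316281369967/765717192108324918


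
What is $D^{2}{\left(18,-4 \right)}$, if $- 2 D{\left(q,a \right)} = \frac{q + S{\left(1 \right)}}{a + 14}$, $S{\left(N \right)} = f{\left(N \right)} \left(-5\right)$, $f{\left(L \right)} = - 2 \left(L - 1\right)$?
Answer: $\frac{81}{100} \approx 0.81$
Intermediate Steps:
$f{\left(L \right)} = 2 - 2 L$ ($f{\left(L \right)} = - 2 \left(-1 + L\right) = 2 - 2 L$)
$S{\left(N \right)} = -10 + 10 N$ ($S{\left(N \right)} = \left(2 - 2 N\right) \left(-5\right) = -10 + 10 N$)
$D{\left(q,a \right)} = - \frac{q}{2 \left(14 + a\right)}$ ($D{\left(q,a \right)} = - \frac{\left(q + \left(-10 + 10 \cdot 1\right)\right) \frac{1}{a + 14}}{2} = - \frac{\left(q + \left(-10 + 10\right)\right) \frac{1}{14 + a}}{2} = - \frac{\left(q + 0\right) \frac{1}{14 + a}}{2} = - \frac{q \frac{1}{14 + a}}{2} = - \frac{q}{2 \left(14 + a\right)}$)
$D^{2}{\left(18,-4 \right)} = \left(\left(-1\right) 18 \frac{1}{28 + 2 \left(-4\right)}\right)^{2} = \left(\left(-1\right) 18 \frac{1}{28 - 8}\right)^{2} = \left(\left(-1\right) 18 \cdot \frac{1}{20}\right)^{2} = \left(- \frac{9}{10}\right)^{2} = \frac{81}{100}$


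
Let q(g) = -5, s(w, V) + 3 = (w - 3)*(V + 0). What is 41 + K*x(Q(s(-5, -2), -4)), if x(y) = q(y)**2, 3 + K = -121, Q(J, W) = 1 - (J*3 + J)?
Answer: -3059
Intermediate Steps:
s(w, V) = -3 + V*(-3 + w) (s(w, V) = -3 + (w - 3)*(V + 0) = -3 + (-3 + w)*V = -3 + V*(-3 + w))
Q(J, W) = 1 - 4*J (Q(J, W) = 1 - (3*J + J) = 1 - 4*J)
K = -124 (K = -3 - 121 = -124)
x(y) = 25 (x(y) = (-5)**2 = 25)
41 + K*x(Q(s(-5, -2), -4)) = 41 - 124*25 = 41 - 3100 = -3059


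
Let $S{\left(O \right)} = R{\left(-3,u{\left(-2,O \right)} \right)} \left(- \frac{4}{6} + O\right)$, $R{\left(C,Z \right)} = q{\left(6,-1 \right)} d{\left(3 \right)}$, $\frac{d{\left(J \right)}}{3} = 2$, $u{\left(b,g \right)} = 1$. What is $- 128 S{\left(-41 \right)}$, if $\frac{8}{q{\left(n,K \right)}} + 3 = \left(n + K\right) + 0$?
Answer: $128000$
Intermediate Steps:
$q{\left(n,K \right)} = \frac{8}{-3 + K + n}$ ($q{\left(n,K \right)} = \frac{8}{-3 + \left(\left(n + K\right) + 0\right)} = \frac{8}{-3 + \left(\left(K + n\right) + 0\right)} = \frac{8}{-3 + \left(K + n\right)} = \frac{8}{-3 + K + n}$)
$d{\left(J \right)} = 6$ ($d{\left(J \right)} = 3 \cdot 2 = 6$)
$R{\left(C,Z \right)} = 24$ ($R{\left(C,Z \right)} = \frac{8}{-3 - 1 + 6} \cdot 6 = \frac{8}{2} \cdot 6 = 8 \cdot \frac{1}{2} \cdot 6 = 4 \cdot 6 = 24$)
$S{\left(O \right)} = -16 + 24 O$ ($S{\left(O \right)} = 24 \left(- \frac{4}{6} + O\right) = 24 \left(\left(-4\right) \frac{1}{6} + O\right) = 24 \left(- \frac{2}{3} + O\right) = -16 + 24 O$)
$- 128 S{\left(-41 \right)} = - 128 \left(-16 + 24 \left(-41\right)\right) = - 128 \left(-16 - 984\right) = \left(-128\right) \left(-1000\right) = 128000$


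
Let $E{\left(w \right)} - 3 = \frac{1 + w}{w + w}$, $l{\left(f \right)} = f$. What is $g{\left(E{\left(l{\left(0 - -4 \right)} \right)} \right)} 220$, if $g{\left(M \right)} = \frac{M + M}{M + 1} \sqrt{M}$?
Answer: $\frac{3190 \sqrt{58}}{37} \approx 656.6$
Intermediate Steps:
$E{\left(w \right)} = 3 + \frac{1 + w}{2 w}$ ($E{\left(w \right)} = 3 + \frac{1 + w}{w + w} = 3 + \frac{1 + w}{2 w}$)
$g{\left(M \right)} = \frac{2 M^{\frac{3}{2}}}{1 + M}$ ($g{\left(M \right)} = \frac{2 M}{1 + M} \sqrt{M} = \frac{2 M^{\frac{3}{2}}}{1 + M}$)
$g{\left(E{\left(l{\left(0 - -4 \right)} \right)} \right)} 220 = \frac{2 \left(\frac{1 + 7 \left(0 - -4\right)}{2 \left(0 - -4\right)}\right)^{\frac{3}{2}}}{1 + \frac{1 + 7 \left(0 - -4\right)}{2 \left(0 - -4\right)}} 220 = \frac{2 \left(\frac{1 + 7 \left(0 + 4\right)}{2 \left(0 + 4\right)}\right)^{\frac{3}{2}}}{1 + \frac{1 + 7 \left(0 + 4\right)}{2 \left(0 + 4\right)}} 220 = \frac{2 \left(\frac{1 + 7 \cdot 4}{2 \cdot 4}\right)^{\frac{3}{2}}}{1 + \frac{1 + 7 \cdot 4}{2 \cdot 4}} \cdot 220 = \frac{2 \left(\frac{1}{2} \cdot \frac{1}{4} \left(1 + 28\right)\right)^{\frac{3}{2}}}{1 + \frac{1}{2} \cdot \frac{1}{4} \left(1 + 28\right)} 220 = \frac{2 \left(\frac{1}{2} \cdot \frac{1}{4} \cdot 29\right)^{\frac{3}{2}}}{1 + \frac{1}{2} \cdot \frac{1}{4} \cdot 29} \cdot 220 = \frac{2 \left(\frac{29}{8}\right)^{\frac{3}{2}}}{1 + \frac{29}{8}} \cdot 220 = \frac{2 \frac{29 \sqrt{58}}{32}}{\frac{37}{8}} \cdot 220 = 2 \frac{29 \sqrt{58}}{32} \cdot \frac{8}{37} \cdot 220 = \frac{29 \sqrt{58}}{74} \cdot 220 = \frac{3190 \sqrt{58}}{37}$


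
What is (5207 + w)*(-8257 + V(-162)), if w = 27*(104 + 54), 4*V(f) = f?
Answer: -157204435/2 ≈ -7.8602e+7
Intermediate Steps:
V(f) = f/4
w = 4266 (w = 27*158 = 4266)
(5207 + w)*(-8257 + V(-162)) = (5207 + 4266)*(-8257 + (1/4)*(-162)) = 9473*(-8257 - 81/2) = 9473*(-16595/2) = -157204435/2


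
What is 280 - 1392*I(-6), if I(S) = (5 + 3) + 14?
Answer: -30344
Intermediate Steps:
I(S) = 22 (I(S) = 8 + 14 = 22)
280 - 1392*I(-6) = 280 - 1392*22 = 280 - 30624 = -30344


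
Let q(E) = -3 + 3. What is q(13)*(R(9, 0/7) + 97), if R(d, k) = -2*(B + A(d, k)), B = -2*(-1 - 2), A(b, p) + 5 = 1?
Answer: 0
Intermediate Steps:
A(b, p) = -4 (A(b, p) = -5 + 1 = -4)
B = 6 (B = -2*(-3) = 6)
q(E) = 0
R(d, k) = -4 (R(d, k) = -2*(6 - 4) = -2*2 = -4)
q(13)*(R(9, 0/7) + 97) = 0*(-4 + 97) = 0*93 = 0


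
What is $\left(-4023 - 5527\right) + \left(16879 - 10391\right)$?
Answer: $-3062$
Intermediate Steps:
$\left(-4023 - 5527\right) + \left(16879 - 10391\right) = -9550 + \left(16879 - 10391\right) = -9550 + 6488 = -3062$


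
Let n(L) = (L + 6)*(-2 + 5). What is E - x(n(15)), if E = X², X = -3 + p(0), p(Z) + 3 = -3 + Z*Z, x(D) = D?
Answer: 18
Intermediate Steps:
n(L) = 18 + 3*L (n(L) = (6 + L)*3 = 18 + 3*L)
p(Z) = -6 + Z² (p(Z) = -3 + (-3 + Z*Z) = -3 + (-3 + Z²) = -6 + Z²)
X = -9 (X = -3 + (-6 + 0²) = -3 + (-6 + 0) = -3 - 6 = -9)
E = 81 (E = (-9)² = 81)
E - x(n(15)) = 81 - (18 + 3*15) = 81 - (18 + 45) = 81 - 1*63 = 81 - 63 = 18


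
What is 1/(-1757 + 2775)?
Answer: 1/1018 ≈ 0.00098232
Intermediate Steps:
1/(-1757 + 2775) = 1/1018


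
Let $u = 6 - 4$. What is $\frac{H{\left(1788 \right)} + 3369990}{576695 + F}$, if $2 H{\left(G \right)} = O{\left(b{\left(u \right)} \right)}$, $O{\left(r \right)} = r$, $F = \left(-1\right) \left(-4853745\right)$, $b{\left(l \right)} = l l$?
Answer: $\frac{421249}{678805} \approx 0.62057$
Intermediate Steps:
$u = 2$
$b{\left(l \right)} = l^{2}$
$F = 4853745$
$H{\left(G \right)} = 2$ ($H{\left(G \right)} = \frac{2^{2}}{2} = \frac{1}{2} \cdot 4 = 2$)
$\frac{H{\left(1788 \right)} + 3369990}{576695 + F} = \frac{2 + 3369990}{576695 + 4853745} = \frac{3369992}{5430440} = 3369992 \cdot \frac{1}{5430440} = \frac{421249}{678805}$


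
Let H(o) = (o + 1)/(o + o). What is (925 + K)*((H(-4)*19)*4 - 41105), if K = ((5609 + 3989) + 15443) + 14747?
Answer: -3344695089/2 ≈ -1.6723e+9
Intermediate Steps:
H(o) = (1 + o)/(2*o) (H(o) = (1 + o)/((2*o)) = (1 + o)*(1/(2*o)) = (1 + o)/(2*o))
K = 39788 (K = (9598 + 15443) + 14747 = 25041 + 14747 = 39788)
(925 + K)*((H(-4)*19)*4 - 41105) = (925 + 39788)*((((½)*(1 - 4)/(-4))*19)*4 - 41105) = 40713*((((½)*(-¼)*(-3))*19)*4 - 41105) = 40713*(((3/8)*19)*4 - 41105) = 40713*((57/8)*4 - 41105) = 40713*(57/2 - 41105) = 40713*(-82153/2) = -3344695089/2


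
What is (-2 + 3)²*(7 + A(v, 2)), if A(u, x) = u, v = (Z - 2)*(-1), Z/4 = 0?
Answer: 9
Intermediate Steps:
Z = 0 (Z = 4*0 = 0)
v = 2 (v = (0 - 2)*(-1) = -2*(-1) = 2)
(-2 + 3)²*(7 + A(v, 2)) = (-2 + 3)²*(7 + 2) = 1²*9 = 1*9 = 9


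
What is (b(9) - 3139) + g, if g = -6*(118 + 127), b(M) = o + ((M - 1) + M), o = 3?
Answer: -4589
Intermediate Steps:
b(M) = 2 + 2*M (b(M) = 3 + ((M - 1) + M) = 3 + ((-1 + M) + M) = 3 + (-1 + 2*M) = 2 + 2*M)
g = -1470 (g = -6*245 = -1470)
(b(9) - 3139) + g = ((2 + 2*9) - 3139) - 1470 = ((2 + 18) - 3139) - 1470 = (20 - 3139) - 1470 = -3119 - 1470 = -4589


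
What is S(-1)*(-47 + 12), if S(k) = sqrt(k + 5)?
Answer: -70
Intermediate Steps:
S(k) = sqrt(5 + k)
S(-1)*(-47 + 12) = sqrt(5 - 1)*(-47 + 12) = sqrt(4)*(-35) = 2*(-35) = -70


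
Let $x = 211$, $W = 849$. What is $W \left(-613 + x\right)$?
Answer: $-341298$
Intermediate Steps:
$W \left(-613 + x\right) = 849 \left(-613 + 211\right) = 849 \left(-402\right) = -341298$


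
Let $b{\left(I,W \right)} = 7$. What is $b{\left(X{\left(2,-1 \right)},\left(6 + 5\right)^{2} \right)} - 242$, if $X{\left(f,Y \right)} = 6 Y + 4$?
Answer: $-235$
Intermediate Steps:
$X{\left(f,Y \right)} = 4 + 6 Y$
$b{\left(X{\left(2,-1 \right)},\left(6 + 5\right)^{2} \right)} - 242 = 7 - 242 = -235$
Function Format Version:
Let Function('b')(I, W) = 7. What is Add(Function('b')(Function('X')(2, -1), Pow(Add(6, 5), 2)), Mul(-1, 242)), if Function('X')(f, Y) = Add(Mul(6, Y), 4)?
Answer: -235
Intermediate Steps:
Function('X')(f, Y) = Add(4, Mul(6, Y))
Add(Function('b')(Function('X')(2, -1), Pow(Add(6, 5), 2)), Mul(-1, 242)) = Add(7, Mul(-1, 242)) = Add(7, -242) = -235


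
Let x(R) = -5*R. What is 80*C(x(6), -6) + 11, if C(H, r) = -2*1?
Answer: -149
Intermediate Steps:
C(H, r) = -2
80*C(x(6), -6) + 11 = 80*(-2) + 11 = -160 + 11 = -149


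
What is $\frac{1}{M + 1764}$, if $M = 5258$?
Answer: $\frac{1}{7022} \approx 0.00014241$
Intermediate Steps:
$\frac{1}{M + 1764} = \frac{1}{5258 + 1764} = \frac{1}{7022}$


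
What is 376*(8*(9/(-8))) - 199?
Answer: -3583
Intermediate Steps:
376*(8*(9/(-8))) - 199 = 376*(8*(9*(-⅛))) - 199 = 376*(8*(-9/8)) - 199 = 376*(-9) - 199 = -3384 - 199 = -3583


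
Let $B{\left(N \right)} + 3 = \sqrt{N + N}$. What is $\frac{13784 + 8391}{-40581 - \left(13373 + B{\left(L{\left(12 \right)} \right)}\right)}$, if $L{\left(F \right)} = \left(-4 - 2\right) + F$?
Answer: $- \frac{1196363425}{2910710389} + \frac{44350 \sqrt{3}}{2910710389} \approx -0.41099$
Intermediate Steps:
$L{\left(F \right)} = -6 + F$
$B{\left(N \right)} = -3 + \sqrt{2} \sqrt{N}$ ($B{\left(N \right)} = -3 + \sqrt{N + N} = -3 + \sqrt{2 N} = -3 + \sqrt{2} \sqrt{N}$)
$\frac{13784 + 8391}{-40581 - \left(13373 + B{\left(L{\left(12 \right)} \right)}\right)} = \frac{13784 + 8391}{-40581 - \left(13370 + \sqrt{2} \sqrt{-6 + 12}\right)} = \frac{22175}{-40581 - \left(13370 + \sqrt{2} \sqrt{6}\right)} = \frac{22175}{-40581 - \left(13370 + 2 \sqrt{3}\right)} = \frac{22175}{-53951 - 2 \sqrt{3}}$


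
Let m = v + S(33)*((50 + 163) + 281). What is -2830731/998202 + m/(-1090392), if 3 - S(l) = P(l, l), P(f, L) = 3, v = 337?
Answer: -514490471771/181405245864 ≈ -2.8361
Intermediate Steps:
S(l) = 0 (S(l) = 3 - 1*3 = 3 - 3 = 0)
m = 337 (m = 337 + 0*((50 + 163) + 281) = 337 + 0*(213 + 281) = 337 + 0*494 = 337 + 0 = 337)
-2830731/998202 + m/(-1090392) = -2830731/998202 + 337/(-1090392) = -2830731*1/998202 + 337*(-1/1090392) = -943577/332734 - 337/1090392 = -514490471771/181405245864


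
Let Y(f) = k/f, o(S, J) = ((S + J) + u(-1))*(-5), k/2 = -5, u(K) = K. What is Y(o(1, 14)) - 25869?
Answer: -181082/7 ≈ -25869.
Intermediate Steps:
k = -10 (k = 2*(-5) = -10)
o(S, J) = 5 - 5*J - 5*S (o(S, J) = ((S + J) - 1)*(-5) = ((J + S) - 1)*(-5) = (-1 + J + S)*(-5) = 5 - 5*J - 5*S)
Y(f) = -10/f
Y(o(1, 14)) - 25869 = -10/(5 - 5*14 - 5*1) - 25869 = -10/(5 - 70 - 5) - 25869 = -10/(-70) - 25869 = -10*(-1/70) - 25869 = ⅐ - 25869 = -181082/7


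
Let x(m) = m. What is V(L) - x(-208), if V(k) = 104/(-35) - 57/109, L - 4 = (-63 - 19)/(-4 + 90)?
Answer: 780189/3815 ≈ 204.51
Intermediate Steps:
L = 131/43 (L = 4 + (-63 - 19)/(-4 + 90) = 4 - 82/86 = 4 - 82*1/86 = 4 - 41/43 = 131/43 ≈ 3.0465)
V(k) = -13331/3815 (V(k) = 104*(-1/35) - 57*1/109 = -104/35 - 57/109 = -13331/3815)
V(L) - x(-208) = -13331/3815 - 1*(-208) = -13331/3815 + 208 = 780189/3815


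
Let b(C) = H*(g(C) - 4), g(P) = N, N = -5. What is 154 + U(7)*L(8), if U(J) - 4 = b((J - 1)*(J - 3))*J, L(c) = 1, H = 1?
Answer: 95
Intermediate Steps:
g(P) = -5
b(C) = -9 (b(C) = 1*(-5 - 4) = 1*(-9) = -9)
U(J) = 4 - 9*J
154 + U(7)*L(8) = 154 + (4 - 9*7)*1 = 154 + (4 - 63)*1 = 154 - 59*1 = 154 - 59 = 95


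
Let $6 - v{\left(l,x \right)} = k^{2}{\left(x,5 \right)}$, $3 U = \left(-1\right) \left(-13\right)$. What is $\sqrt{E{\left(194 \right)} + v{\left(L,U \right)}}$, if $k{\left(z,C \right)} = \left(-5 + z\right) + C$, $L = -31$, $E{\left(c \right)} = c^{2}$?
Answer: $\frac{\sqrt{338609}}{3} \approx 193.97$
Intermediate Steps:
$U = \frac{13}{3}$ ($U = \frac{\left(-1\right) \left(-13\right)}{3} = \frac{1}{3} \cdot 13 = \frac{13}{3} \approx 4.3333$)
$k{\left(z,C \right)} = -5 + C + z$
$v{\left(l,x \right)} = 6 - x^{2}$ ($v{\left(l,x \right)} = 6 - \left(-5 + 5 + x\right)^{2} = 6 - x^{2}$)
$\sqrt{E{\left(194 \right)} + v{\left(L,U \right)}} = \sqrt{194^{2} + \left(6 - \left(\frac{13}{3}\right)^{2}\right)} = \sqrt{37636 + \left(6 - \frac{169}{9}\right)} = \sqrt{37636 - \frac{115}{9}} = \sqrt{\frac{338609}{9}} = \frac{\sqrt{338609}}{3}$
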